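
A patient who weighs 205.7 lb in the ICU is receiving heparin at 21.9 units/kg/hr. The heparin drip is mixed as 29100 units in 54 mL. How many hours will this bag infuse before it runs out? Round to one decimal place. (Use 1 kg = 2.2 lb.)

14.2 hours

Weight = 205.7 lb ÷ 2.2 lb/kg = 93.5 kg
Dose = 21.9 units/kg/hr × 93.5 kg = 2047.65 units/hr
Concentration = 29100 units ÷ 54 mL = 538.8889 units/mL
Rate = 2047.65 units/hr ÷ 538.8889 units/mL = 3.799763 mL/hr
Duration = 54 mL ÷ 3.799763 mL/hr = 14.21141 hr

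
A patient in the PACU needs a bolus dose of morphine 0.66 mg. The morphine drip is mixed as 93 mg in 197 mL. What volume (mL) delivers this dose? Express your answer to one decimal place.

1.4 mL

Concentration = 93 mg ÷ 197 mL = 0.4720812 mg/mL
Volume = 0.66 mg ÷ 0.4720812 mg/mL = 1.398065 mL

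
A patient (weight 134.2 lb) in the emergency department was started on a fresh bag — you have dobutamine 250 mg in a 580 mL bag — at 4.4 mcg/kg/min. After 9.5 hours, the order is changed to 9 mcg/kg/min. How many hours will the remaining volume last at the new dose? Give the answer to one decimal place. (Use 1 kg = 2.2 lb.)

2.9 hours

Initial rate:
Weight = 134.2 lb ÷ 2.2 lb/kg = 61 kg
Dose = 4.4 mcg/kg/min × 61 kg = 268.4 mcg/min
268.4 mcg/min × 60 min/hr = 16104 mcg/hr
Concentration = 250 mg ÷ 580 mL = 0.4310345 mg/mL = 431.0345 mcg/mL
Rate = 16104 mcg/hr ÷ 431.0345 mcg/mL = 37.36128 mL/hr
Volume infused so far = 37.36128 mL/hr × 9.5 hr = 354.9322 mL
Volume remaining = 580 − 354.9322 = 225.0678 mL
New rate:
Dose = 9 mcg/kg/min × 61 kg = 549 mcg/min
549 mcg/min × 60 min/hr = 32940 mcg/hr
Rate = 32940 mcg/hr ÷ 431.0345 mcg/mL = 76.4208 mL/hr
Time remaining = 225.0678 mL ÷ 76.4208 mL/hr = 2.945112 hr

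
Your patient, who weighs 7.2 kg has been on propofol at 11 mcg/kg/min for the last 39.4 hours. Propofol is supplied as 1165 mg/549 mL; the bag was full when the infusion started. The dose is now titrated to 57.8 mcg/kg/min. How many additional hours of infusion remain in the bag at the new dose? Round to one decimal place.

Initial rate:
Dose = 11 mcg/kg/min × 7.2 kg = 79.2 mcg/min
79.2 mcg/min × 60 min/hr = 4752 mcg/hr
Concentration = 1165 mg ÷ 549 mL = 2.12204 mg/mL = 2122.04 mcg/mL
Rate = 4752 mcg/hr ÷ 2122.04 mcg/mL = 2.239355 mL/hr
Volume infused so far = 2.239355 mL/hr × 39.4 hr = 88.23057 mL
Volume remaining = 549 − 88.23057 = 460.7694 mL
New rate:
Dose = 57.8 mcg/kg/min × 7.2 kg = 416.16 mcg/min
416.16 mcg/min × 60 min/hr = 24969.6 mcg/hr
Rate = 24969.6 mcg/hr ÷ 2122.04 mcg/mL = 11.76679 mL/hr
Time remaining = 460.7694 mL ÷ 11.76679 mL/hr = 39.15846 hr

39.2 hours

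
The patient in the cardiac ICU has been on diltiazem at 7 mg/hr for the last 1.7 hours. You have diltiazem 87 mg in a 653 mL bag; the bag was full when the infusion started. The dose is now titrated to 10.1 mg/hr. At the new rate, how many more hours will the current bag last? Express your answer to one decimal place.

7.4 hours

Initial rate:
Concentration = 87 mg ÷ 653 mL = 0.1332312 mg/mL
Rate = 7 mg/hr ÷ 0.1332312 mg/mL = 52.54023 mL/hr
Volume infused so far = 52.54023 mL/hr × 1.7 hr = 89.31839 mL
Volume remaining = 653 − 89.31839 = 563.6816 mL
New rate:
Rate = 10.1 mg/hr ÷ 0.1332312 mg/mL = 75.80805 mL/hr
Time remaining = 563.6816 mL ÷ 75.80805 mL/hr = 7.435644 hr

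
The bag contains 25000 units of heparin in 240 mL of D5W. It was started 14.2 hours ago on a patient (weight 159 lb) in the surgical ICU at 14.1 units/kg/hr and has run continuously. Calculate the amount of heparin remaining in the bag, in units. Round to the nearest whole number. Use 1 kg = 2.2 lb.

Weight = 159 lb ÷ 2.2 lb/kg = 72.27273 kg
Dose = 14.1 units/kg/hr × 72.27273 kg = 1019.045 units/hr
Concentration = 25000 units ÷ 240 mL = 104.1667 units/mL
Rate = 1019.045 units/hr ÷ 104.1667 units/mL = 9.782836 mL/hr
Volume infused = 9.782836 mL/hr × 14.2 hr = 138.9163 mL
Volume remaining = 240 − 138.9163 = 101.0837 mL
Drug remaining = 101.0837 mL × 104.1667 units/mL = 10529.55 units

10530 units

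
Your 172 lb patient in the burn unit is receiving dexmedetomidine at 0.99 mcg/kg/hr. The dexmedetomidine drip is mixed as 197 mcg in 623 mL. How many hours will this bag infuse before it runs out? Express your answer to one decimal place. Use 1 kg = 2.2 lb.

Weight = 172 lb ÷ 2.2 lb/kg = 78.18182 kg
Dose = 0.99 mcg/kg/hr × 78.18182 kg = 77.4 mcg/hr
Concentration = 197 mcg ÷ 623 mL = 0.3162119 mcg/mL
Rate = 77.4 mcg/hr ÷ 0.3162119 mcg/mL = 244.7726 mL/hr
Duration = 623 mL ÷ 244.7726 mL/hr = 2.54522 hr

2.5 hours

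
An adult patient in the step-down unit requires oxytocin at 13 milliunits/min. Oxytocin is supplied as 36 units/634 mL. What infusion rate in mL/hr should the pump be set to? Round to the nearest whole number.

13 milliunits/min × 60 min/hr = 780 milliunits/hr
Concentration = 36 units ÷ 634 mL = 0.05678233 units/mL = 56.78233 milliunits/mL
Rate = 780 milliunits/hr ÷ 56.78233 milliunits/mL = 13.73667 mL/hr

14 mL/hr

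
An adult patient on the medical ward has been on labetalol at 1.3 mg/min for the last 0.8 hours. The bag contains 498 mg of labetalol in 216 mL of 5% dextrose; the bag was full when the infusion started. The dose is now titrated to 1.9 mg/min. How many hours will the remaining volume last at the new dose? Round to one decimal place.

Initial rate:
1.3 mg/min × 60 min/hr = 78 mg/hr
Concentration = 498 mg ÷ 216 mL = 2.305556 mg/mL
Rate = 78 mg/hr ÷ 2.305556 mg/mL = 33.83133 mL/hr
Volume infused so far = 33.83133 mL/hr × 0.8 hr = 27.06506 mL
Volume remaining = 216 − 27.06506 = 188.9349 mL
New rate:
1.9 mg/min × 60 min/hr = 114 mg/hr
Rate = 114 mg/hr ÷ 2.305556 mg/mL = 49.44578 mL/hr
Time remaining = 188.9349 mL ÷ 49.44578 mL/hr = 3.821053 hr

3.8 hours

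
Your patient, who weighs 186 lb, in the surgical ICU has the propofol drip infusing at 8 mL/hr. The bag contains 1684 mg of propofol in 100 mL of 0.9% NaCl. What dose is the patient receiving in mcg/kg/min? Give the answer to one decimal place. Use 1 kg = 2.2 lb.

26.6 mcg/kg/min

Weight = 186 lb ÷ 2.2 lb/kg = 84.54545 kg
Concentration = 1684 mg ÷ 100 mL = 16.84 mg/mL = 16840 mcg/mL
Drug rate = 8 mL/hr × 16840 mcg/mL = 134720 mcg/hr
134720 mcg/hr ÷ 60 min/hr = 2245.333 mcg/min
2245.333 mcg/min ÷ 84.54545 kg = 26.55771 mcg/kg/min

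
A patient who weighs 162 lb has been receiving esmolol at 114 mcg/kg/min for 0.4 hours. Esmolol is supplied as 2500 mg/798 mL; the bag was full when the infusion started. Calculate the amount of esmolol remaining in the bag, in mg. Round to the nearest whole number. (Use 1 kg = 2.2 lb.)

Weight = 162 lb ÷ 2.2 lb/kg = 73.63636 kg
Dose = 114 mcg/kg/min × 73.63636 kg = 8394.545 mcg/min
8394.545 mcg/min × 60 min/hr = 503672.7 mcg/hr
Concentration = 2500 mg ÷ 798 mL = 3.132832 mg/mL = 3132.832 mcg/mL
Rate = 503672.7 mcg/hr ÷ 3132.832 mcg/mL = 160.7723 mL/hr
Volume infused = 160.7723 mL/hr × 0.4 hr = 64.30893 mL
Volume remaining = 798 − 64.30893 = 733.6911 mL
Drug remaining = 733.6911 mL × 3132.832 mcg/mL = 2298531 mcg = 2298.531 mg

2299 mg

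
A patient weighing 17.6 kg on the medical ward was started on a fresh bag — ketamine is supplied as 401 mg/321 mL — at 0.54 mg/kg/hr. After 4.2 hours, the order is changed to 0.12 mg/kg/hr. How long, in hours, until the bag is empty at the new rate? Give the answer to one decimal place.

171.0 hours

Initial rate:
Dose = 0.54 mg/kg/hr × 17.6 kg = 9.504 mg/hr
Concentration = 401 mg ÷ 321 mL = 1.249221 mg/mL
Rate = 9.504 mg/hr ÷ 1.249221 mg/mL = 7.60794 mL/hr
Volume infused so far = 7.60794 mL/hr × 4.2 hr = 31.95335 mL
Volume remaining = 321 − 31.95335 = 289.0467 mL
New rate:
Dose = 0.12 mg/kg/hr × 17.6 kg = 2.112 mg/hr
Rate = 2.112 mg/hr ÷ 1.249221 mg/mL = 1.690653 mL/hr
Time remaining = 289.0467 mL ÷ 1.690653 mL/hr = 170.9674 hr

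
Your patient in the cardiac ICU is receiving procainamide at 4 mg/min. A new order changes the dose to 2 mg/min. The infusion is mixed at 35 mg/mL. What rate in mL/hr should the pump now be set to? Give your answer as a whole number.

2 mg/min × 60 min/hr = 120 mg/hr
Rate = 120 mg/hr ÷ 35 mg/mL = 3.428571 mL/hr

3 mL/hr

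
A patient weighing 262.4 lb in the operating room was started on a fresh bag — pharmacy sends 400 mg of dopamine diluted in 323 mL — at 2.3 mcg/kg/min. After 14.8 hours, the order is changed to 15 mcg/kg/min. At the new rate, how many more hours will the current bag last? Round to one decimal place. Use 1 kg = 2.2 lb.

1.5 hours

Initial rate:
Weight = 262.4 lb ÷ 2.2 lb/kg = 119.2727 kg
Dose = 2.3 mcg/kg/min × 119.2727 kg = 274.3273 mcg/min
274.3273 mcg/min × 60 min/hr = 16459.64 mcg/hr
Concentration = 400 mg ÷ 323 mL = 1.23839 mg/mL = 1238.39 mcg/mL
Rate = 16459.64 mcg/hr ÷ 1238.39 mcg/mL = 13.29116 mL/hr
Volume infused so far = 13.29116 mL/hr × 14.8 hr = 196.7091 mL
Volume remaining = 323 − 196.7091 = 126.2909 mL
New rate:
Dose = 15 mcg/kg/min × 119.2727 kg = 1789.091 mcg/min
1789.091 mcg/min × 60 min/hr = 107345.5 mcg/hr
Rate = 107345.5 mcg/hr ÷ 1238.39 mcg/mL = 86.68145 mL/hr
Time remaining = 126.2909 mL ÷ 86.68145 mL/hr = 1.456954 hr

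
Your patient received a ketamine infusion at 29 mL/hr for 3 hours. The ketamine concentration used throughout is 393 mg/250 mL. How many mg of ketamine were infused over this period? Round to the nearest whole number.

Concentration = 393 mg ÷ 250 mL = 1.572 mg/mL
Drug rate = 29 mL/hr × 1.572 mg/mL = 45.588 mg/hr
Total = 45.588 mg/hr × 3 hr = 136.764 mg

137 mg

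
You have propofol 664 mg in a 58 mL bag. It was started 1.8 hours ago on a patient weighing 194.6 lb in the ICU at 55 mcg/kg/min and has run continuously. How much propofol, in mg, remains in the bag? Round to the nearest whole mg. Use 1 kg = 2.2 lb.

Weight = 194.6 lb ÷ 2.2 lb/kg = 88.45455 kg
Dose = 55 mcg/kg/min × 88.45455 kg = 4865 mcg/min
4865 mcg/min × 60 min/hr = 291900 mcg/hr
Concentration = 664 mg ÷ 58 mL = 11.44828 mg/mL = 11448.28 mcg/mL
Rate = 291900 mcg/hr ÷ 11448.28 mcg/mL = 25.49729 mL/hr
Volume infused = 25.49729 mL/hr × 1.8 hr = 45.89512 mL
Volume remaining = 58 − 45.89512 = 12.10488 mL
Drug remaining = 12.10488 mL × 11448.28 mcg/mL = 138580 mcg = 138.58 mg

139 mg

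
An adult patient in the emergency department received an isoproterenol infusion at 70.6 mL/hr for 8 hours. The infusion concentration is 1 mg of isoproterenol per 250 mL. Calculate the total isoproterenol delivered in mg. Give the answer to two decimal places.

Concentration = 1 mg ÷ 250 mL = 0.004 mg/mL = 4 mcg/mL
Drug rate = 70.6 mL/hr × 4 mcg/mL = 282.4 mcg/hr
Total = 282.4 mcg/hr × 8 hr = 2259.2 mcg = 2.2592 mg

2.26 mg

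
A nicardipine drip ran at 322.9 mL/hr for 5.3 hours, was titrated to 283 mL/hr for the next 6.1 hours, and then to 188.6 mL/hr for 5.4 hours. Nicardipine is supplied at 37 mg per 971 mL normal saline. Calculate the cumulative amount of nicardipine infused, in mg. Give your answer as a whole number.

Concentration = 37 mg ÷ 971 mL = 0.03810505 mg/mL
Stage 1: 322.9 mL/hr × 5.3 hr = 1711.37 mL → 1711.37 mL × 0.03810505 mg/mL = 65.21183 mg
Stage 2: 283 mL/hr × 6.1 hr = 1726.3 mL → 1726.3 mL × 0.03810505 mg/mL = 65.78074 mg
Stage 3: 188.6 mL/hr × 5.4 hr = 1018.44 mL → 1018.44 mL × 0.03810505 mg/mL = 38.8077 mg
Total = 65.21183 + 65.78074 + 38.8077 = 169.8003 mg

170 mg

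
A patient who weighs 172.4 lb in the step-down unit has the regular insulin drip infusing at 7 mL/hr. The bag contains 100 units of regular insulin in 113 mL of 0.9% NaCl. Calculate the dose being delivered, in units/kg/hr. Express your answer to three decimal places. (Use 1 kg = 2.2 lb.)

Weight = 172.4 lb ÷ 2.2 lb/kg = 78.36364 kg
Concentration = 100 units ÷ 113 mL = 0.8849558 units/mL
Drug rate = 7 mL/hr × 0.8849558 units/mL = 6.19469 units/hr
6.19469 units/hr ÷ 78.36364 kg = 0.07905057 units/kg/hr

0.079 units/kg/hr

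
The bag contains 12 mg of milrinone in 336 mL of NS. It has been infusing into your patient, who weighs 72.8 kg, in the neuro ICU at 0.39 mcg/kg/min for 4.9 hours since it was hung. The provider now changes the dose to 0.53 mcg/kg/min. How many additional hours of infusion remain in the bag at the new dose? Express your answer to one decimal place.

Initial rate:
Dose = 0.39 mcg/kg/min × 72.8 kg = 28.392 mcg/min
28.392 mcg/min × 60 min/hr = 1703.52 mcg/hr
Concentration = 12 mg ÷ 336 mL = 0.03571429 mg/mL = 35.71429 mcg/mL
Rate = 1703.52 mcg/hr ÷ 35.71429 mcg/mL = 47.69856 mL/hr
Volume infused so far = 47.69856 mL/hr × 4.9 hr = 233.7229 mL
Volume remaining = 336 − 233.7229 = 102.2771 mL
New rate:
Dose = 0.53 mcg/kg/min × 72.8 kg = 38.584 mcg/min
38.584 mcg/min × 60 min/hr = 2315.04 mcg/hr
Rate = 2315.04 mcg/hr ÷ 35.71429 mcg/mL = 64.82112 mL/hr
Time remaining = 102.2771 mL ÷ 64.82112 mL/hr = 1.577835 hr

1.6 hours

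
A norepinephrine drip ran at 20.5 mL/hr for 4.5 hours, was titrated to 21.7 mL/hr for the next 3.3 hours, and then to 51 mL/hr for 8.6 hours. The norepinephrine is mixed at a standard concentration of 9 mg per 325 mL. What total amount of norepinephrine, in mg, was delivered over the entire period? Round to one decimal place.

Concentration = 9 mg ÷ 325 mL = 0.02769231 mg/mL
Stage 1: 20.5 mL/hr × 4.5 hr = 92.25 mL → 92.25 mL × 0.02769231 mg/mL = 2.554615 mg
Stage 2: 21.7 mL/hr × 3.3 hr = 71.61 mL → 71.61 mL × 0.02769231 mg/mL = 1.983046 mg
Stage 3: 51 mL/hr × 8.6 hr = 438.6 mL → 438.6 mL × 0.02769231 mg/mL = 12.14585 mg
Total = 2.554615 + 1.983046 + 12.14585 = 16.68351 mg

16.7 mg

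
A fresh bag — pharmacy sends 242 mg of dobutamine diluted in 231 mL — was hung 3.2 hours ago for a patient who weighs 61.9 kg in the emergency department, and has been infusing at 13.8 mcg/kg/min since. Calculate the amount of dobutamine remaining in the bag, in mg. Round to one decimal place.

78.0 mg

Dose = 13.8 mcg/kg/min × 61.9 kg = 854.22 mcg/min
854.22 mcg/min × 60 min/hr = 51253.2 mcg/hr
Concentration = 242 mg ÷ 231 mL = 1.047619 mg/mL = 1047.619 mcg/mL
Rate = 51253.2 mcg/hr ÷ 1047.619 mcg/mL = 48.92351 mL/hr
Volume infused = 48.92351 mL/hr × 3.2 hr = 156.5552 mL
Volume remaining = 231 − 156.5552 = 74.44477 mL
Drug remaining = 74.44477 mL × 1047.619 mcg/mL = 77989.76 mcg = 77.98976 mg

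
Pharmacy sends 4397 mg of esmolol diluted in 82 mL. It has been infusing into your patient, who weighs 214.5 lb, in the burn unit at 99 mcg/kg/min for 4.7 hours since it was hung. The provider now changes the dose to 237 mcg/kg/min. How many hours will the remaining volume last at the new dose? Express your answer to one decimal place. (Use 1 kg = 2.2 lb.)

Initial rate:
Weight = 214.5 lb ÷ 2.2 lb/kg = 97.5 kg
Dose = 99 mcg/kg/min × 97.5 kg = 9652.5 mcg/min
9652.5 mcg/min × 60 min/hr = 579150 mcg/hr
Concentration = 4397 mg ÷ 82 mL = 53.62195 mg/mL = 53621.95 mcg/mL
Rate = 579150 mcg/hr ÷ 53621.95 mcg/mL = 10.80061 mL/hr
Volume infused so far = 10.80061 mL/hr × 4.7 hr = 50.76289 mL
Volume remaining = 82 − 50.76289 = 31.23711 mL
New rate:
Dose = 237 mcg/kg/min × 97.5 kg = 23107.5 mcg/min
23107.5 mcg/min × 60 min/hr = 1386450 mcg/hr
Rate = 1386450 mcg/hr ÷ 53621.95 mcg/mL = 25.85602 mL/hr
Time remaining = 31.23711 mL ÷ 25.85602 mL/hr = 1.208118 hr

1.2 hours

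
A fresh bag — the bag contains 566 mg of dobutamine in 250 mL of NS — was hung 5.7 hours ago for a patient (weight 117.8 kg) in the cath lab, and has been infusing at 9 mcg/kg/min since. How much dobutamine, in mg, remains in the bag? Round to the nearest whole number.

Dose = 9 mcg/kg/min × 117.8 kg = 1060.2 mcg/min
1060.2 mcg/min × 60 min/hr = 63612 mcg/hr
Concentration = 566 mg ÷ 250 mL = 2.264 mg/mL = 2264 mcg/mL
Rate = 63612 mcg/hr ÷ 2264 mcg/mL = 28.09717 mL/hr
Volume infused = 28.09717 mL/hr × 5.7 hr = 160.1539 mL
Volume remaining = 250 − 160.1539 = 89.84611 mL
Drug remaining = 89.84611 mL × 2264 mcg/mL = 203411.6 mcg = 203.4116 mg

203 mg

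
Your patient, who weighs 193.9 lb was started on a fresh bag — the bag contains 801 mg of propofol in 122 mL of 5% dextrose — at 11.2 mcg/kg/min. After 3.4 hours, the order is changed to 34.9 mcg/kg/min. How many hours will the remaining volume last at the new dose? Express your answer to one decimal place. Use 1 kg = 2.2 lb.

Initial rate:
Weight = 193.9 lb ÷ 2.2 lb/kg = 88.13636 kg
Dose = 11.2 mcg/kg/min × 88.13636 kg = 987.1273 mcg/min
987.1273 mcg/min × 60 min/hr = 59227.64 mcg/hr
Concentration = 801 mg ÷ 122 mL = 6.565574 mg/mL = 6565.574 mcg/mL
Rate = 59227.64 mcg/hr ÷ 6565.574 mcg/mL = 9.020938 mL/hr
Volume infused so far = 9.020938 mL/hr × 3.4 hr = 30.67119 mL
Volume remaining = 122 − 30.67119 = 91.32881 mL
New rate:
Dose = 34.9 mcg/kg/min × 88.13636 kg = 3075.959 mcg/min
3075.959 mcg/min × 60 min/hr = 184557.5 mcg/hr
Rate = 184557.5 mcg/hr ÷ 6565.574 mcg/mL = 28.10989 mL/hr
Time remaining = 91.32881 mL ÷ 28.10989 mL/hr = 3.248992 hr

3.2 hours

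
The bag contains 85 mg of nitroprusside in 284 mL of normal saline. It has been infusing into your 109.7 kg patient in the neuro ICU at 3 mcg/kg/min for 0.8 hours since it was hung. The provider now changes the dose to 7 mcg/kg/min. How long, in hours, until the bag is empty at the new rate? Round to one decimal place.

1.5 hours

Initial rate:
Dose = 3 mcg/kg/min × 109.7 kg = 329.1 mcg/min
329.1 mcg/min × 60 min/hr = 19746 mcg/hr
Concentration = 85 mg ÷ 284 mL = 0.2992958 mg/mL = 299.2958 mcg/mL
Rate = 19746 mcg/hr ÷ 299.2958 mcg/mL = 65.97487 mL/hr
Volume infused so far = 65.97487 mL/hr × 0.8 hr = 52.7799 mL
Volume remaining = 284 − 52.7799 = 231.2201 mL
New rate:
Dose = 7 mcg/kg/min × 109.7 kg = 767.9 mcg/min
767.9 mcg/min × 60 min/hr = 46074 mcg/hr
Rate = 46074 mcg/hr ÷ 299.2958 mcg/mL = 153.9414 mL/hr
Time remaining = 231.2201 mL ÷ 153.9414 mL/hr = 1.502001 hr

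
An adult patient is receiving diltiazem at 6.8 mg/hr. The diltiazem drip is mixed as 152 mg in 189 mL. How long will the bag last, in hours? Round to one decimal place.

Concentration = 152 mg ÷ 189 mL = 0.8042328 mg/mL
Rate = 6.8 mg/hr ÷ 0.8042328 mg/mL = 8.455263 mL/hr
Duration = 189 mL ÷ 8.455263 mL/hr = 22.35294 hr

22.4 hours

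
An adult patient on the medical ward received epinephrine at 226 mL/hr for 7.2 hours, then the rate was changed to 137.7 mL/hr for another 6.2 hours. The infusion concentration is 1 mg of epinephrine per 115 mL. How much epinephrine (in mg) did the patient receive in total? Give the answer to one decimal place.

21.6 mg

Concentration = 1 mg ÷ 115 mL = 0.008695652 mg/mL
Stage 1: 226 mL/hr × 7.2 hr = 1627.2 mL → 1627.2 mL × 0.008695652 mg/mL = 14.14957 mg
Stage 2: 137.7 mL/hr × 6.2 hr = 853.74 mL → 853.74 mL × 0.008695652 mg/mL = 7.423826 mg
Total = 14.14957 + 7.423826 = 21.57339 mg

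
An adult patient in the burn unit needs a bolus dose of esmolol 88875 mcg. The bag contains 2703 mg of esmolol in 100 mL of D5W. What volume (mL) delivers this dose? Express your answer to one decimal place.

Concentration = 2703 mg ÷ 100 mL = 27.03 mg/mL = 27030 mcg/mL
Volume = 88875 mcg ÷ 27030 mcg/mL = 3.288013 mL

3.3 mL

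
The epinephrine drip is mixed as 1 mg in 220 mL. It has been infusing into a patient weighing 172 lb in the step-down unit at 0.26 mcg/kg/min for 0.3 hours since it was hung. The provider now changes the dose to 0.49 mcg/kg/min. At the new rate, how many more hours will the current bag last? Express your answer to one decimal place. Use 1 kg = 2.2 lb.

0.3 hours

Initial rate:
Weight = 172 lb ÷ 2.2 lb/kg = 78.18182 kg
Dose = 0.26 mcg/kg/min × 78.18182 kg = 20.32727 mcg/min
20.32727 mcg/min × 60 min/hr = 1219.636 mcg/hr
Concentration = 1 mg ÷ 220 mL = 0.004545455 mg/mL = 4.545455 mcg/mL
Rate = 1219.636 mcg/hr ÷ 4.545455 mcg/mL = 268.32 mL/hr
Volume infused so far = 268.32 mL/hr × 0.3 hr = 80.496 mL
Volume remaining = 220 − 80.496 = 139.504 mL
New rate:
Dose = 0.49 mcg/kg/min × 78.18182 kg = 38.30909 mcg/min
38.30909 mcg/min × 60 min/hr = 2298.545 mcg/hr
Rate = 2298.545 mcg/hr ÷ 4.545455 mcg/mL = 505.68 mL/hr
Time remaining = 139.504 mL ÷ 505.68 mL/hr = 0.2758741 hr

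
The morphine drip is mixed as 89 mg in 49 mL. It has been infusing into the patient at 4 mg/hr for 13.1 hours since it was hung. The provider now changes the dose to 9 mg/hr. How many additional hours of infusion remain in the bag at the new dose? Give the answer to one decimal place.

Initial rate:
Concentration = 89 mg ÷ 49 mL = 1.816327 mg/mL
Rate = 4 mg/hr ÷ 1.816327 mg/mL = 2.202247 mL/hr
Volume infused so far = 2.202247 mL/hr × 13.1 hr = 28.84944 mL
Volume remaining = 49 − 28.84944 = 20.15056 mL
New rate:
Rate = 9 mg/hr ÷ 1.816327 mg/mL = 4.955056 mL/hr
Time remaining = 20.15056 mL ÷ 4.955056 mL/hr = 4.066667 hr

4.1 hours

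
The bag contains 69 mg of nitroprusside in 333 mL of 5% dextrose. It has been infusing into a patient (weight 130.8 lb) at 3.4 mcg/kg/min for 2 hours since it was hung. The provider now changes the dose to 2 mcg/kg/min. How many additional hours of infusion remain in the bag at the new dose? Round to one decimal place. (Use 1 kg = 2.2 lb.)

6.3 hours

Initial rate:
Weight = 130.8 lb ÷ 2.2 lb/kg = 59.45455 kg
Dose = 3.4 mcg/kg/min × 59.45455 kg = 202.1455 mcg/min
202.1455 mcg/min × 60 min/hr = 12128.73 mcg/hr
Concentration = 69 mg ÷ 333 mL = 0.2072072 mg/mL = 207.2072 mcg/mL
Rate = 12128.73 mcg/hr ÷ 207.2072 mcg/mL = 58.53429 mL/hr
Volume infused so far = 58.53429 mL/hr × 2 hr = 117.0686 mL
Volume remaining = 333 − 117.0686 = 215.9314 mL
New rate:
Dose = 2 mcg/kg/min × 59.45455 kg = 118.9091 mcg/min
118.9091 mcg/min × 60 min/hr = 7134.545 mcg/hr
Rate = 7134.545 mcg/hr ÷ 207.2072 mcg/mL = 34.43194 mL/hr
Time remaining = 215.9314 mL ÷ 34.43194 mL/hr = 6.271254 hr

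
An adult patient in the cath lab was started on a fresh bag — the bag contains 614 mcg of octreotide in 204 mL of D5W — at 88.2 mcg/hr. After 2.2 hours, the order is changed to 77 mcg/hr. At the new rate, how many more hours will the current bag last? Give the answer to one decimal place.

5.5 hours

Initial rate:
Concentration = 614 mcg ÷ 204 mL = 3.009804 mcg/mL
Rate = 88.2 mcg/hr ÷ 3.009804 mcg/mL = 29.30423 mL/hr
Volume infused so far = 29.30423 mL/hr × 2.2 hr = 64.46932 mL
Volume remaining = 204 − 64.46932 = 139.5307 mL
New rate:
Rate = 77 mcg/hr ÷ 3.009804 mcg/mL = 25.58306 mL/hr
Time remaining = 139.5307 mL ÷ 25.58306 mL/hr = 5.454026 hr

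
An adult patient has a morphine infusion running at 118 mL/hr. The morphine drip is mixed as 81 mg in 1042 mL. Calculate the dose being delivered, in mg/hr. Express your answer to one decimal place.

Concentration = 81 mg ÷ 1042 mL = 0.07773512 mg/mL
Drug rate = 118 mL/hr × 0.07773512 mg/mL = 9.172745 mg/hr

9.2 mg/hr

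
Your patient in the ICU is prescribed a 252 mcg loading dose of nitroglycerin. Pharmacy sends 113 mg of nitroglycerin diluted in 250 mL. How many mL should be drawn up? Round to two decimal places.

0.56 mL

Concentration = 113 mg ÷ 250 mL = 0.452 mg/mL = 452 mcg/mL
Volume = 252 mcg ÷ 452 mcg/mL = 0.5575221 mL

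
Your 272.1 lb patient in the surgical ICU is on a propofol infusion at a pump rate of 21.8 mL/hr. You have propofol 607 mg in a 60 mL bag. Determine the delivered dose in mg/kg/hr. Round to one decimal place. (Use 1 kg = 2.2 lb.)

1.8 mg/kg/hr

Weight = 272.1 lb ÷ 2.2 lb/kg = 123.6818 kg
Concentration = 607 mg ÷ 60 mL = 10.11667 mg/mL
Drug rate = 21.8 mL/hr × 10.11667 mg/mL = 220.5433 mg/hr
220.5433 mg/hr ÷ 123.6818 kg = 1.783151 mg/kg/hr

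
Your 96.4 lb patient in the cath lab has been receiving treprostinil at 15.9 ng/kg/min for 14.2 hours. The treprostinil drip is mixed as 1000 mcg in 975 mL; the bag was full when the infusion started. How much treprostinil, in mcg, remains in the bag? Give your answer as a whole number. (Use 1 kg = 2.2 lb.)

406 mcg

Weight = 96.4 lb ÷ 2.2 lb/kg = 43.81818 kg
Dose = 15.9 ng/kg/min × 43.81818 kg = 696.7091 ng/min
696.7091 ng/min × 60 min/hr = 41802.55 ng/hr
Concentration = 1000 mcg ÷ 975 mL = 1.025641 mcg/mL = 1025.641 ng/mL
Rate = 41802.55 ng/hr ÷ 1025.641 ng/mL = 40.75748 mL/hr
Volume infused = 40.75748 mL/hr × 14.2 hr = 578.7562 mL
Volume remaining = 975 − 578.7562 = 396.2438 mL
Drug remaining = 396.2438 mL × 1025.641 ng/mL = 406403.9 ng = 406.4039 mcg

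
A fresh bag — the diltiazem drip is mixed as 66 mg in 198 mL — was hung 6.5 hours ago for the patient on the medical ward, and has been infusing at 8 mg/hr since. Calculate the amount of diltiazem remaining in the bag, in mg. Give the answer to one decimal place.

14.0 mg

Concentration = 66 mg ÷ 198 mL = 0.3333333 mg/mL
Rate = 8 mg/hr ÷ 0.3333333 mg/mL = 24 mL/hr
Volume infused = 24 mL/hr × 6.5 hr = 156 mL
Volume remaining = 198 − 156 = 42 mL
Drug remaining = 42 mL × 0.3333333 mg/mL = 14 mg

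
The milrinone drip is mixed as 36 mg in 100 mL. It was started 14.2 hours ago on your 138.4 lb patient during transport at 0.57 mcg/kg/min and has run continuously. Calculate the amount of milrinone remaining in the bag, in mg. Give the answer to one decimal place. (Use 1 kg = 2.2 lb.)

Weight = 138.4 lb ÷ 2.2 lb/kg = 62.90909 kg
Dose = 0.57 mcg/kg/min × 62.90909 kg = 35.85818 mcg/min
35.85818 mcg/min × 60 min/hr = 2151.491 mcg/hr
Concentration = 36 mg ÷ 100 mL = 0.36 mg/mL = 360 mcg/mL
Rate = 2151.491 mcg/hr ÷ 360 mcg/mL = 5.976364 mL/hr
Volume infused = 5.976364 mL/hr × 14.2 hr = 84.86436 mL
Volume remaining = 100 − 84.86436 = 15.13564 mL
Drug remaining = 15.13564 mL × 360 mcg/mL = 5448.829 mcg = 5.448829 mg

5.4 mg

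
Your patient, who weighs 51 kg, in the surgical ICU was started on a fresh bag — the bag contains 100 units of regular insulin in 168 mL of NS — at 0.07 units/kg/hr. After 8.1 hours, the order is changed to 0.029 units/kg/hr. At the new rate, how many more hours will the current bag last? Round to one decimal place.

48.1 hours

Initial rate:
Dose = 0.07 units/kg/hr × 51 kg = 3.57 units/hr
Concentration = 100 units ÷ 168 mL = 0.5952381 units/mL
Rate = 3.57 units/hr ÷ 0.5952381 units/mL = 5.9976 mL/hr
Volume infused so far = 5.9976 mL/hr × 8.1 hr = 48.58056 mL
Volume remaining = 168 − 48.58056 = 119.4194 mL
New rate:
Dose = 0.029 units/kg/hr × 51 kg = 1.479 units/hr
Rate = 1.479 units/hr ÷ 0.5952381 units/mL = 2.48472 mL/hr
Time remaining = 119.4194 mL ÷ 2.48472 mL/hr = 48.06153 hr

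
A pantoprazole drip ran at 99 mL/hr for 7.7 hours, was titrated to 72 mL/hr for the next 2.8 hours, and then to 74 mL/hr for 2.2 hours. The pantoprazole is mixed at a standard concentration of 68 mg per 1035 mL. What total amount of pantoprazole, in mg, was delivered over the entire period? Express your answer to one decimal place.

74.0 mg

Concentration = 68 mg ÷ 1035 mL = 0.06570048 mg/mL
Stage 1: 99 mL/hr × 7.7 hr = 762.3 mL → 762.3 mL × 0.06570048 mg/mL = 50.08348 mg
Stage 2: 72 mL/hr × 2.8 hr = 201.6 mL → 201.6 mL × 0.06570048 mg/mL = 13.24522 mg
Stage 3: 74 mL/hr × 2.2 hr = 162.8 mL → 162.8 mL × 0.06570048 mg/mL = 10.69604 mg
Total = 50.08348 + 13.24522 + 10.69604 = 74.02473 mg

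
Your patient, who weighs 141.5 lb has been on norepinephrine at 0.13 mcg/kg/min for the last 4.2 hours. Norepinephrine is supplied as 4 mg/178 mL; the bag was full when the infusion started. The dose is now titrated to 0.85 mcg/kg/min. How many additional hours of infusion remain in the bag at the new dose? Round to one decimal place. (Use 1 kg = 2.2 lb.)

Initial rate:
Weight = 141.5 lb ÷ 2.2 lb/kg = 64.31818 kg
Dose = 0.13 mcg/kg/min × 64.31818 kg = 8.361364 mcg/min
8.361364 mcg/min × 60 min/hr = 501.6818 mcg/hr
Concentration = 4 mg ÷ 178 mL = 0.02247191 mg/mL = 22.47191 mcg/mL
Rate = 501.6818 mcg/hr ÷ 22.47191 mcg/mL = 22.32484 mL/hr
Volume infused so far = 22.32484 mL/hr × 4.2 hr = 93.76433 mL
Volume remaining = 178 − 93.76433 = 84.23567 mL
New rate:
Dose = 0.85 mcg/kg/min × 64.31818 kg = 54.67045 mcg/min
54.67045 mcg/min × 60 min/hr = 3280.227 mcg/hr
Rate = 3280.227 mcg/hr ÷ 22.47191 mcg/mL = 145.9701 mL/hr
Time remaining = 84.23567 mL ÷ 145.9701 mL/hr = 0.5770748 hr

0.6 hours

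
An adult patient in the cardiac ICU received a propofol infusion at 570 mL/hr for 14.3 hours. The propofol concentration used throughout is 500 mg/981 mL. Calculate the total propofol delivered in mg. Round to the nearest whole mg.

4154 mg

Concentration = 500 mg ÷ 981 mL = 0.509684 mg/mL = 509.684 mcg/mL
Drug rate = 570 mL/hr × 509.684 mcg/mL = 290519.9 mcg/hr
Total = 290519.9 mcg/hr × 14.3 hr = 4154434 mcg = 4154.434 mg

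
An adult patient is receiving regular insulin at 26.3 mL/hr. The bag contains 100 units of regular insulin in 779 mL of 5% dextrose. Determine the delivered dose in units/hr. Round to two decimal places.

3.38 units/hr

Concentration = 100 units ÷ 779 mL = 0.1283697 units/mL
Drug rate = 26.3 mL/hr × 0.1283697 units/mL = 3.376123 units/hr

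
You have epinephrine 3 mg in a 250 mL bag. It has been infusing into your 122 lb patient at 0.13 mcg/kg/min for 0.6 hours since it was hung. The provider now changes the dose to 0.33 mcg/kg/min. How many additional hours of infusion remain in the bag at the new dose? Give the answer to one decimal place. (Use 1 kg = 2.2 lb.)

2.5 hours

Initial rate:
Weight = 122 lb ÷ 2.2 lb/kg = 55.45455 kg
Dose = 0.13 mcg/kg/min × 55.45455 kg = 7.209091 mcg/min
7.209091 mcg/min × 60 min/hr = 432.5455 mcg/hr
Concentration = 3 mg ÷ 250 mL = 0.012 mg/mL = 12 mcg/mL
Rate = 432.5455 mcg/hr ÷ 12 mcg/mL = 36.04545 mL/hr
Volume infused so far = 36.04545 mL/hr × 0.6 hr = 21.62727 mL
Volume remaining = 250 − 21.62727 = 228.3727 mL
New rate:
Dose = 0.33 mcg/kg/min × 55.45455 kg = 18.3 mcg/min
18.3 mcg/min × 60 min/hr = 1098 mcg/hr
Rate = 1098 mcg/hr ÷ 12 mcg/mL = 91.5 mL/hr
Time remaining = 228.3727 mL ÷ 91.5 mL/hr = 2.495877 hr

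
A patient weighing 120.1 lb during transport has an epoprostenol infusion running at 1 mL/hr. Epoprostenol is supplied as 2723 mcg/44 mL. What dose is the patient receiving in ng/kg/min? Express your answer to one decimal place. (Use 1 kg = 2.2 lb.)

18.9 ng/kg/min

Weight = 120.1 lb ÷ 2.2 lb/kg = 54.59091 kg
Concentration = 2723 mcg ÷ 44 mL = 61.88636 mcg/mL = 61886.36 ng/mL
Drug rate = 1 mL/hr × 61886.36 ng/mL = 61886.36 ng/hr
61886.36 ng/hr ÷ 60 min/hr = 1031.439 ng/min
1031.439 ng/min ÷ 54.59091 kg = 18.89398 ng/kg/min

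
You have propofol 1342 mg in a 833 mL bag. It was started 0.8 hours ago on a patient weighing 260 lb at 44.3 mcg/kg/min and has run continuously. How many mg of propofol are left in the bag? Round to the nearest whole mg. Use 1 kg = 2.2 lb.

Weight = 260 lb ÷ 2.2 lb/kg = 118.1818 kg
Dose = 44.3 mcg/kg/min × 118.1818 kg = 5235.455 mcg/min
5235.455 mcg/min × 60 min/hr = 314127.3 mcg/hr
Concentration = 1342 mg ÷ 833 mL = 1.611044 mg/mL = 1611.044 mcg/mL
Rate = 314127.3 mcg/hr ÷ 1611.044 mcg/mL = 194.9836 mL/hr
Volume infused = 194.9836 mL/hr × 0.8 hr = 155.9869 mL
Volume remaining = 833 − 155.9869 = 677.0131 mL
Drug remaining = 677.0131 mL × 1611.044 mcg/mL = 1090698 mcg = 1090.698 mg

1091 mg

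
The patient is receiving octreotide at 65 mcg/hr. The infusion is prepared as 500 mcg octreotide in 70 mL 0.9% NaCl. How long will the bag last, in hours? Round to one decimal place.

Concentration = 500 mcg ÷ 70 mL = 7.142857 mcg/mL
Rate = 65 mcg/hr ÷ 7.142857 mcg/mL = 9.1 mL/hr
Duration = 70 mL ÷ 9.1 mL/hr = 7.692308 hr

7.7 hours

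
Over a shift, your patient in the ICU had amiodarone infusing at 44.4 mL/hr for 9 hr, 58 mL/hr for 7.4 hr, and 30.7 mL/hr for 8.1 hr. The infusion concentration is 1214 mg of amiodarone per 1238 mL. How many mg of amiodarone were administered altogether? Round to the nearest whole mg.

1057 mg

Concentration = 1214 mg ÷ 1238 mL = 0.9806139 mg/mL
Stage 1: 44.4 mL/hr × 9 hr = 399.6 mL → 399.6 mL × 0.9806139 mg/mL = 391.8533 mg
Stage 2: 58 mL/hr × 7.4 hr = 429.2 mL → 429.2 mL × 0.9806139 mg/mL = 420.8795 mg
Stage 3: 30.7 mL/hr × 8.1 hr = 248.67 mL → 248.67 mL × 0.9806139 mg/mL = 243.8493 mg
Total = 391.8533 + 420.8795 + 243.8493 = 1056.582 mg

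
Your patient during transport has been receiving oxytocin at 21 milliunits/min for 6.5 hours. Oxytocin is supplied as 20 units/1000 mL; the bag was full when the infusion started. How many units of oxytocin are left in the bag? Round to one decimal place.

21 milliunits/min × 60 min/hr = 1260 milliunits/hr
Concentration = 20 units ÷ 1000 mL = 0.02 units/mL = 20 milliunits/mL
Rate = 1260 milliunits/hr ÷ 20 milliunits/mL = 63 mL/hr
Volume infused = 63 mL/hr × 6.5 hr = 409.5 mL
Volume remaining = 1000 − 409.5 = 590.5 mL
Drug remaining = 590.5 mL × 20 milliunits/mL = 11810 milliunits = 11.81 units

11.8 units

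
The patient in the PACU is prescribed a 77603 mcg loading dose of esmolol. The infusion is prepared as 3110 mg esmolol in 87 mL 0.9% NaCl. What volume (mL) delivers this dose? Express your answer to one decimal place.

2.2 mL

Concentration = 3110 mg ÷ 87 mL = 35.74713 mg/mL = 35747.13 mcg/mL
Volume = 77603 mcg ÷ 35747.13 mcg/mL = 2.170888 mL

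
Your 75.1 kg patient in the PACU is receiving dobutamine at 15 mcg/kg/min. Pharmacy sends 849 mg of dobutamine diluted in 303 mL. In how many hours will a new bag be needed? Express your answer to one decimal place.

Dose = 15 mcg/kg/min × 75.1 kg = 1126.5 mcg/min
1126.5 mcg/min × 60 min/hr = 67590 mcg/hr
Concentration = 849 mg ÷ 303 mL = 2.80198 mg/mL = 2801.98 mcg/mL
Rate = 67590 mcg/hr ÷ 2801.98 mcg/mL = 24.12223 mL/hr
Duration = 303 mL ÷ 24.12223 mL/hr = 12.56103 hr

12.6 hours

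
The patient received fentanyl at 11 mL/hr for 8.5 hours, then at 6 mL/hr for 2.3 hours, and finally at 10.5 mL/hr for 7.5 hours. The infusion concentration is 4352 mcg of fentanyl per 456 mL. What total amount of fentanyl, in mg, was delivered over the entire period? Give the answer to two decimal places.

Concentration = 4352 mcg ÷ 456 mL = 9.54386 mcg/mL
Stage 1: 11 mL/hr × 8.5 hr = 93.5 mL → 93.5 mL × 9.54386 mcg/mL = 892.3509 mcg
Stage 2: 6 mL/hr × 2.3 hr = 13.8 mL → 13.8 mL × 9.54386 mcg/mL = 131.7053 mcg
Stage 3: 10.5 mL/hr × 7.5 hr = 78.75 mL → 78.75 mL × 9.54386 mcg/mL = 751.5789 mcg
Total = 892.3509 + 131.7053 + 751.5789 = 1775.635 mcg = 1.775635 mg

1.78 mg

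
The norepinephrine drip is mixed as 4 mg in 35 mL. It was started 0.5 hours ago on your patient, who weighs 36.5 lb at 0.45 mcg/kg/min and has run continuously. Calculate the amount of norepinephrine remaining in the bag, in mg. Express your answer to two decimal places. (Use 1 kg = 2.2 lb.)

3.78 mg

Weight = 36.5 lb ÷ 2.2 lb/kg = 16.59091 kg
Dose = 0.45 mcg/kg/min × 16.59091 kg = 7.465909 mcg/min
7.465909 mcg/min × 60 min/hr = 447.9545 mcg/hr
Concentration = 4 mg ÷ 35 mL = 0.1142857 mg/mL = 114.2857 mcg/mL
Rate = 447.9545 mcg/hr ÷ 114.2857 mcg/mL = 3.919602 mL/hr
Volume infused = 3.919602 mL/hr × 0.5 hr = 1.959801 mL
Volume remaining = 35 − 1.959801 = 33.0402 mL
Drug remaining = 33.0402 mL × 114.2857 mcg/mL = 3776.023 mcg = 3.776023 mg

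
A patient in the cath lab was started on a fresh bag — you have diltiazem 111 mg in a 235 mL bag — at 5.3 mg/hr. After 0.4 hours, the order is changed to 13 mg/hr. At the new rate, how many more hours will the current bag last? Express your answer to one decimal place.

8.4 hours

Initial rate:
Concentration = 111 mg ÷ 235 mL = 0.4723404 mg/mL
Rate = 5.3 mg/hr ÷ 0.4723404 mg/mL = 11.22072 mL/hr
Volume infused so far = 11.22072 mL/hr × 0.4 hr = 4.488288 mL
Volume remaining = 235 − 4.488288 = 230.5117 mL
New rate:
Rate = 13 mg/hr ÷ 0.4723404 mg/mL = 27.52252 mL/hr
Time remaining = 230.5117 mL ÷ 27.52252 mL/hr = 8.375385 hr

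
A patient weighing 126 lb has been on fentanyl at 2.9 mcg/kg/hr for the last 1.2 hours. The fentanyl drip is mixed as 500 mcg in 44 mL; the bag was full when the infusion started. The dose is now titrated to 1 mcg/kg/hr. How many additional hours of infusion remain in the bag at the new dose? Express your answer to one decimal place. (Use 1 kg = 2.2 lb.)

5.3 hours

Initial rate:
Weight = 126 lb ÷ 2.2 lb/kg = 57.27273 kg
Dose = 2.9 mcg/kg/hr × 57.27273 kg = 166.0909 mcg/hr
Concentration = 500 mcg ÷ 44 mL = 11.36364 mcg/mL
Rate = 166.0909 mcg/hr ÷ 11.36364 mcg/mL = 14.616 mL/hr
Volume infused so far = 14.616 mL/hr × 1.2 hr = 17.5392 mL
Volume remaining = 44 − 17.5392 = 26.4608 mL
New rate:
Dose = 1 mcg/kg/hr × 57.27273 kg = 57.27273 mcg/hr
Rate = 57.27273 mcg/hr ÷ 11.36364 mcg/mL = 5.04 mL/hr
Time remaining = 26.4608 mL ÷ 5.04 mL/hr = 5.250159 hr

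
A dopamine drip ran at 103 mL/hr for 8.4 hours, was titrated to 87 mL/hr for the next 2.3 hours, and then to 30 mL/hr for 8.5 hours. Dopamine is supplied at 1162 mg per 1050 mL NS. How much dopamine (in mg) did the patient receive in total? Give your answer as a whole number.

Concentration = 1162 mg ÷ 1050 mL = 1.106667 mg/mL
Stage 1: 103 mL/hr × 8.4 hr = 865.2 mL → 865.2 mL × 1.106667 mg/mL = 957.488 mg
Stage 2: 87 mL/hr × 2.3 hr = 200.1 mL → 200.1 mL × 1.106667 mg/mL = 221.444 mg
Stage 3: 30 mL/hr × 8.5 hr = 255 mL → 255 mL × 1.106667 mg/mL = 282.2 mg
Total = 957.488 + 221.444 + 282.2 = 1461.132 mg

1461 mg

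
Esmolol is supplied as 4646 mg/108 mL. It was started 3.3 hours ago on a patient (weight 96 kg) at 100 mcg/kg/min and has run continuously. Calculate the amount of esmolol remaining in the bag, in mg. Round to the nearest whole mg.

2745 mg

Dose = 100 mcg/kg/min × 96 kg = 9600 mcg/min
9600 mcg/min × 60 min/hr = 576000 mcg/hr
Concentration = 4646 mg ÷ 108 mL = 43.01852 mg/mL = 43018.52 mcg/mL
Rate = 576000 mcg/hr ÷ 43018.52 mcg/mL = 13.38958 mL/hr
Volume infused = 13.38958 mL/hr × 3.3 hr = 44.18562 mL
Volume remaining = 108 − 44.18562 = 63.81438 mL
Drug remaining = 63.81438 mL × 43018.52 mcg/mL = 2745200 mcg = 2745.2 mg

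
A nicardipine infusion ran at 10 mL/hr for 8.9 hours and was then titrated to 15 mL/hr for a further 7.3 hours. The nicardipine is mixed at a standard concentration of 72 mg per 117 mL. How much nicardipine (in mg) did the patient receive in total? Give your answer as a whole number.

Concentration = 72 mg ÷ 117 mL = 0.6153846 mg/mL
Stage 1: 10 mL/hr × 8.9 hr = 89 mL → 89 mL × 0.6153846 mg/mL = 54.76923 mg
Stage 2: 15 mL/hr × 7.3 hr = 109.5 mL → 109.5 mL × 0.6153846 mg/mL = 67.38462 mg
Total = 54.76923 + 67.38462 = 122.1538 mg

122 mg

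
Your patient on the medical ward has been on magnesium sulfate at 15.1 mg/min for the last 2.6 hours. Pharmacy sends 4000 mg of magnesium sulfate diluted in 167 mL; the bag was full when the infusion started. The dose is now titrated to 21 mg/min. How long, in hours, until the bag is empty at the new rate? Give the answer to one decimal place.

1.3 hours

Initial rate:
15.1 mg/min × 60 min/hr = 906 mg/hr
Concentration = 4000 mg ÷ 167 mL = 23.9521 mg/mL
Rate = 906 mg/hr ÷ 23.9521 mg/mL = 37.8255 mL/hr
Volume infused so far = 37.8255 mL/hr × 2.6 hr = 98.3463 mL
Volume remaining = 167 − 98.3463 = 68.6537 mL
New rate:
21 mg/min × 60 min/hr = 1260 mg/hr
Rate = 1260 mg/hr ÷ 23.9521 mg/mL = 52.605 mL/hr
Time remaining = 68.6537 mL ÷ 52.605 mL/hr = 1.305079 hr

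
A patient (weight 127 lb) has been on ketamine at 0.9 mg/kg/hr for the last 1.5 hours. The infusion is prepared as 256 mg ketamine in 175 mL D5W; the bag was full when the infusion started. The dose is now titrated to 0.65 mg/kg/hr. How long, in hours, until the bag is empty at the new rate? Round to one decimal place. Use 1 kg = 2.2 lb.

4.7 hours

Initial rate:
Weight = 127 lb ÷ 2.2 lb/kg = 57.72727 kg
Dose = 0.9 mg/kg/hr × 57.72727 kg = 51.95455 mg/hr
Concentration = 256 mg ÷ 175 mL = 1.462857 mg/mL
Rate = 51.95455 mg/hr ÷ 1.462857 mg/mL = 35.5158 mL/hr
Volume infused so far = 35.5158 mL/hr × 1.5 hr = 53.2737 mL
Volume remaining = 175 − 53.2737 = 121.7263 mL
New rate:
Dose = 0.65 mg/kg/hr × 57.72727 kg = 37.52273 mg/hr
Rate = 37.52273 mg/hr ÷ 1.462857 mg/mL = 25.6503 mL/hr
Time remaining = 121.7263 mL ÷ 25.6503 mL/hr = 4.745609 hr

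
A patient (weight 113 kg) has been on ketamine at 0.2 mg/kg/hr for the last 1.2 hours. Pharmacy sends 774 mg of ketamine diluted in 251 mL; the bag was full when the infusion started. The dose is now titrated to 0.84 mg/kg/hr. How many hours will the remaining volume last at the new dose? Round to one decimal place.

7.9 hours

Initial rate:
Dose = 0.2 mg/kg/hr × 113 kg = 22.6 mg/hr
Concentration = 774 mg ÷ 251 mL = 3.083665 mg/mL
Rate = 22.6 mg/hr ÷ 3.083665 mg/mL = 7.328941 mL/hr
Volume infused so far = 7.328941 mL/hr × 1.2 hr = 8.794729 mL
Volume remaining = 251 − 8.794729 = 242.2053 mL
New rate:
Dose = 0.84 mg/kg/hr × 113 kg = 94.92 mg/hr
Rate = 94.92 mg/hr ÷ 3.083665 mg/mL = 30.78155 mL/hr
Time remaining = 242.2053 mL ÷ 30.78155 mL/hr = 7.868521 hr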